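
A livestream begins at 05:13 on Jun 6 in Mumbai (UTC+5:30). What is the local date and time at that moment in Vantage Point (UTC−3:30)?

20:13 on June 5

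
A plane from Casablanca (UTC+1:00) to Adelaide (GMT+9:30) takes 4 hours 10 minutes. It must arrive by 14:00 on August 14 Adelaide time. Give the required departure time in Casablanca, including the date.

Target arrival in UTC: 14:00 − 9:30 = 04:30 on Aug 14.
Subtract 4 hours 10 minutes → departure 00:20 UTC on Aug 14.
Casablanca is UTC+1:00: 00:20 + 1:00 = 01:20 on Aug 14.

01:20 on Aug 14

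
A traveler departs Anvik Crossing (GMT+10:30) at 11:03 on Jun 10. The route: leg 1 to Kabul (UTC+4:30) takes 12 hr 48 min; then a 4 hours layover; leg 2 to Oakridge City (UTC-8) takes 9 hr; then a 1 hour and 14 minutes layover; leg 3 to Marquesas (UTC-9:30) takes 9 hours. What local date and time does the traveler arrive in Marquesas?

03:05 on June 11

Convert departure to UTC: 11:03 − 10:30 = 00:33 UTC on Jun 10.
Add 12 hours and 48 minutes leg 1 → 13:21 UTC.
Add 4 hours layover in Kabul → 17:21 UTC.
Add 9 hours leg 2 → 02:21 UTC (Jun 11).
Add 1 hour and 14 minutes layover in Oakridge City → 03:35 UTC.
Add 9 hours leg 3 → 12:35 UTC.
Marquesas is UTC−9:30, so local arrival = 12:35 − 9:30 = 03:05 on Jun 11.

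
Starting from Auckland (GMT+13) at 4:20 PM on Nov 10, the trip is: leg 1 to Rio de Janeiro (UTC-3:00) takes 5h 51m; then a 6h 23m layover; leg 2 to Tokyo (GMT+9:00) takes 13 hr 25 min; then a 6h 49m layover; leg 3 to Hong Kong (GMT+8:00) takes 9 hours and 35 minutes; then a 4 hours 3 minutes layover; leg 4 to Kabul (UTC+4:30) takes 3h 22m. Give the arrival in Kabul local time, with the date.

9:18 AM on November 12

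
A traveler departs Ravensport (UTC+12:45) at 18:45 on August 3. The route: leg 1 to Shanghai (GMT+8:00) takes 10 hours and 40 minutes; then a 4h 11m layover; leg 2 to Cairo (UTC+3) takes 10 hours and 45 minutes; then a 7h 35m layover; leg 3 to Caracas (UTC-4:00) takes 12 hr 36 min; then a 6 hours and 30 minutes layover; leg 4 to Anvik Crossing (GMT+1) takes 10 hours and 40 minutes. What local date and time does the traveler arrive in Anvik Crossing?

21:57 on August 5

Convert departure to UTC: 18:45 − 12:45 = 06:00 UTC on Aug 3.
Add 10 hours and 40 minutes leg 1 → 16:40 UTC.
Add 4 hours and 11 minutes layover in Shanghai → 20:51 UTC.
Add 10 hours and 45 minutes leg 2 → 07:36 UTC (Aug 4).
Add 7 hours and 35 minutes layover in Cairo → 15:11 UTC.
Add 12 hours and 36 minutes leg 3 → 03:47 UTC (Aug 5).
Add 6 hours and 30 minutes layover in Caracas → 10:17 UTC.
Add 10 hours and 40 minutes leg 4 → 20:57 UTC.
Anvik Crossing is UTC+1:00, so local arrival = 20:57 + 1:00 = 21:57 on Aug 5.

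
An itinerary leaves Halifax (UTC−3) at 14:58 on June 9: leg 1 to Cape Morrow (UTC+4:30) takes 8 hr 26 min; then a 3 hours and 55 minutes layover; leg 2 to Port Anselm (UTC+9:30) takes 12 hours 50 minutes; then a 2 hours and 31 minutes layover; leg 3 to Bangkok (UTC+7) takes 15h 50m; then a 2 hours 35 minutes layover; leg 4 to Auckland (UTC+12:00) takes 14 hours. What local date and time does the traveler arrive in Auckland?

Convert departure to UTC: 14:58 + 3:00 = 17:58 UTC on Jun 9.
Add 8 hours 26 minutes leg 1 → 02:24 UTC (Jun 10).
Add 3 hours 55 minutes layover in Cape Morrow → 06:19 UTC.
Add 12 hours and 50 minutes leg 2 → 19:09 UTC.
Add 2 hours 31 minutes layover in Port Anselm → 21:40 UTC.
Add 15 hours 50 minutes leg 3 → 13:30 UTC (Jun 11).
Add 2 hours 35 minutes layover in Bangkok → 16:05 UTC.
Add 14 hours leg 4 → 06:05 UTC (Jun 12).
Auckland is UTC+12:00, so local arrival = 06:05 + 12:00 = 18:05 on Jun 12.

18:05 on Jun 12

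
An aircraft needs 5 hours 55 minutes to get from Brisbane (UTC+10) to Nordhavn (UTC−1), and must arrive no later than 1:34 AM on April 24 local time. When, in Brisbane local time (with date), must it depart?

Target arrival in UTC: 1:34 AM + 1:00 = 2:34 AM on Apr 24.
Subtract 5 hours 55 minutes → departure 8:39 PM UTC on Apr 23.
Brisbane is UTC+10:00: 8:39 PM + 10:00 = 6:39 AM on Apr 24.

6:39 AM on April 24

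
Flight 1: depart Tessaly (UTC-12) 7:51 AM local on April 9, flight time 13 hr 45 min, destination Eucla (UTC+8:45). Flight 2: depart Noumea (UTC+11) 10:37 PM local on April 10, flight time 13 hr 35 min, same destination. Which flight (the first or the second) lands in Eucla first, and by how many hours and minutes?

the first, by 15 hours 36 minutes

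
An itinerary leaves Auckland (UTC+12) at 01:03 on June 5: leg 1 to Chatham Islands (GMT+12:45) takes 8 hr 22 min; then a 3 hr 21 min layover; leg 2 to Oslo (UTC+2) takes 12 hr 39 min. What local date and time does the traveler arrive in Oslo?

Convert departure to UTC: 01:03 − 12:00 = 13:03 UTC on Jun 4.
Add 8 hours and 22 minutes leg 1 → 21:25 UTC.
Add 3 hours and 21 minutes layover in Chatham Islands → 00:46 UTC (Jun 5).
Add 12 hours and 39 minutes leg 2 → 13:25 UTC.
Oslo is UTC+2:00, so local arrival = 13:25 + 2:00 = 15:25 on Jun 5.

15:25 on June 5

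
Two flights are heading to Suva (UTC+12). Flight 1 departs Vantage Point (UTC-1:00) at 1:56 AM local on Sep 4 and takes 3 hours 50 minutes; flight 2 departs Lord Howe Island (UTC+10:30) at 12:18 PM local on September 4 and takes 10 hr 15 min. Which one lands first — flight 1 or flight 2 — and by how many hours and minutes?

the first, by 5 hours 17 minutes

Flight 1 in UTC: 1:56 AM + 1:00 = 2:56 AM on Sep 4.
+3 hours and 50 minutes → arrive 6:46 AM UTC on Sep 4.
Flight 2 in UTC: 12:18 PM − 10:30 = 1:48 AM on Sep 4.
+10 hours 15 minutes → arrive 12:03 PM UTC on Sep 4.
Flight 1 lands earlier by 5 hours 17 minutes.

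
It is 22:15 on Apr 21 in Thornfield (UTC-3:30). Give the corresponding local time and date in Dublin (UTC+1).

Dublin is 4:30 ahead of Thornfield.
Shift by the zone difference: 22:15 + 4:30 = 02:45 on Apr 22 in Dublin.

02:45 on April 22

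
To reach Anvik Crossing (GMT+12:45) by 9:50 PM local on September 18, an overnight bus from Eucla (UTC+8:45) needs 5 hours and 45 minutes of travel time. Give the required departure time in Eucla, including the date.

Target arrival in UTC: 9:50 PM − 12:45 = 9:05 AM on Sep 18.
Subtract 5 hours 45 minutes → departure 3:20 AM UTC on Sep 18.
Eucla is UTC+8:45: 3:20 AM + 8:45 = 12:05 PM on Sep 18.

12:05 PM on September 18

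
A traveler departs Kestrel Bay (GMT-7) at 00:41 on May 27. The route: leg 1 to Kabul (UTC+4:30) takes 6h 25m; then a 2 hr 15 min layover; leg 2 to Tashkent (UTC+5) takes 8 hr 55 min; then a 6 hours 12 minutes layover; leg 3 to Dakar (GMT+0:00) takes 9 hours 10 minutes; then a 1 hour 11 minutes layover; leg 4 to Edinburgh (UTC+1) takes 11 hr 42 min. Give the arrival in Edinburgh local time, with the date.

06:31 on May 29

Convert departure to UTC: 00:41 + 7:00 = 07:41 UTC on May 27.
Add 6 hours and 25 minutes leg 1 → 14:06 UTC.
Add 2 hours 15 minutes layover in Kabul → 16:21 UTC.
Add 8 hours 55 minutes leg 2 → 01:16 UTC (May 28).
Add 6 hours 12 minutes layover in Tashkent → 07:28 UTC.
Add 9 hours 10 minutes leg 3 → 16:38 UTC.
Add 1 hour 11 minutes layover in Dakar → 17:49 UTC.
Add 11 hours and 42 minutes leg 4 → 05:31 UTC (May 29).
Edinburgh is UTC+1:00, so local arrival = 05:31 + 1:00 = 06:31 on May 29.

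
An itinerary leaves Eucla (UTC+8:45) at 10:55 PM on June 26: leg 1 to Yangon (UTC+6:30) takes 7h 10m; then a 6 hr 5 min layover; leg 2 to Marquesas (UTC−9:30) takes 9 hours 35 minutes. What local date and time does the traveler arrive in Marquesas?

3:30 AM on June 27

Convert departure to UTC: 10:55 PM − 8:45 = 2:10 PM UTC on Jun 26.
Add 7 hours 10 minutes leg 1 → 9:20 PM UTC.
Add 6 hours 5 minutes layover in Yangon → 3:25 AM UTC (Jun 27).
Add 9 hours and 35 minutes leg 2 → 1:00 PM UTC.
Marquesas is UTC−9:30, so local arrival = 1:00 PM − 9:30 = 3:30 AM on Jun 27.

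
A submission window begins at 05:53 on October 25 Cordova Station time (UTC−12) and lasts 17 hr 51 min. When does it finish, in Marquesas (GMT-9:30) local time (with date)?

Marquesas is 2:30 ahead of Cordova Station.
After 17 hours and 51 minutes it is 23:44 in Cordova Station.
Shift by the zone difference: 23:44 + 2:30 = 02:14 on Oct 26 in Marquesas.

02:14 on October 26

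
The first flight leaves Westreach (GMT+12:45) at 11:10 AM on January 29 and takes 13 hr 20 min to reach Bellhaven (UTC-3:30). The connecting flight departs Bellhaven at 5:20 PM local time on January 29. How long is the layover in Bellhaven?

9 hours 5 minutes

Convert departure to UTC: 11:10 AM − 12:45 = 10:25 PM UTC on Jan 28.
Add 13 hours and 20 minutes flight time → 11:45 AM UTC (Jan 29).
Bellhaven is UTC−3:30, so local arrival = 11:45 AM − 3:30 = 8:15 AM on Jan 29.
Layover = 5:20 PM − 8:15 AM = 9 hours 5 minutes.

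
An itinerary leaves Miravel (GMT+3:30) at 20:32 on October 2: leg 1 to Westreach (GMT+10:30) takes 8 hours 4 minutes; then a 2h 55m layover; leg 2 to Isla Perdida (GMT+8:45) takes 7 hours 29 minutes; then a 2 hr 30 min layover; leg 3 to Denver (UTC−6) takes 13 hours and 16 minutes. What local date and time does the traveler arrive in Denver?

21:16 on Oct 3

Convert departure to UTC: 20:32 − 3:30 = 17:02 UTC on Oct 2.
Add 8 hours and 4 minutes leg 1 → 01:06 UTC (Oct 3).
Add 2 hours 55 minutes layover in Westreach → 04:01 UTC.
Add 7 hours 29 minutes leg 2 → 11:30 UTC.
Add 2 hours 30 minutes layover in Isla Perdida → 14:00 UTC.
Add 13 hours and 16 minutes leg 3 → 03:16 UTC (Oct 4).
Denver is UTC−6:00, so local arrival = 03:16 − 6:00 = 21:16 on Oct 3.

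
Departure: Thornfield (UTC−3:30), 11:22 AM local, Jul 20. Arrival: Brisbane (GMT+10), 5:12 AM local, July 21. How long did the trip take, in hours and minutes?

4 hours 20 minutes

Departure in UTC: 11:22 AM + 3:30 = 2:52 PM on Jul 20.
Arrival in UTC: 5:12 AM − 10:00 = 7:12 PM on Jul 20.
Elapsed = 7:12 PM − 2:52 PM = 4 hours 20 minutes.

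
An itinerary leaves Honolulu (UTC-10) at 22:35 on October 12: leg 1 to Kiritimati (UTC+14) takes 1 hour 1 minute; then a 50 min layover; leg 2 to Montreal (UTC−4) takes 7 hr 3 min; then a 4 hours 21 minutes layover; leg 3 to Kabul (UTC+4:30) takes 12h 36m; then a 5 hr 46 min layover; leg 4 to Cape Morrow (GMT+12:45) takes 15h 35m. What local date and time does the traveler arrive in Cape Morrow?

20:32 on Oct 15

Convert departure to UTC: 22:35 + 10:00 = 08:35 UTC on Oct 13.
Add 1 hour 1 minute leg 1 → 09:36 UTC.
Add 50 minutes layover in Kiritimati → 10:26 UTC.
Add 7 hours 3 minutes leg 2 → 17:29 UTC.
Add 4 hours and 21 minutes layover in Montreal → 21:50 UTC.
Add 12 hours 36 minutes leg 3 → 10:26 UTC (Oct 14).
Add 5 hours 46 minutes layover in Kabul → 16:12 UTC.
Add 15 hours and 35 minutes leg 4 → 07:47 UTC (Oct 15).
Cape Morrow is UTC+12:45, so local arrival = 07:47 + 12:45 = 20:32 on Oct 15.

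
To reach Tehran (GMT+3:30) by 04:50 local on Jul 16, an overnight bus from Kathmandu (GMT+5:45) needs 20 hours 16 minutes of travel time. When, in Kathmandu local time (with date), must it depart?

Target arrival in UTC: 04:50 − 3:30 = 01:20 on Jul 16.
Subtract 20 hours 16 minutes → departure 05:04 UTC on Jul 15.
Kathmandu is UTC+5:45: 05:04 + 5:45 = 10:49 on Jul 15.

10:49 on Jul 15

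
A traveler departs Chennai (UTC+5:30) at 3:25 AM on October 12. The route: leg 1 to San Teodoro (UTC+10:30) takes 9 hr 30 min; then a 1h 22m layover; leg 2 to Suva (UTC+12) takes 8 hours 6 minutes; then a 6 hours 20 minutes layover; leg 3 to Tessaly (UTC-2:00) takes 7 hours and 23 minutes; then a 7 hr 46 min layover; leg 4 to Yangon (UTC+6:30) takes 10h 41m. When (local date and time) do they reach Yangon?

Convert departure to UTC: 3:25 AM − 5:30 = 9:55 PM UTC on Oct 11.
Add 9 hours 30 minutes leg 1 → 7:25 AM UTC (Oct 12).
Add 1 hour and 22 minutes layover in San Teodoro → 8:47 AM UTC.
Add 8 hours and 6 minutes leg 2 → 4:53 PM UTC.
Add 6 hours 20 minutes layover in Suva → 11:13 PM UTC.
Add 7 hours 23 minutes leg 3 → 6:36 AM UTC (Oct 13).
Add 7 hours and 46 minutes layover in Tessaly → 2:22 PM UTC.
Add 10 hours 41 minutes leg 4 → 1:03 AM UTC (Oct 14).
Yangon is UTC+6:30, so local arrival = 1:03 AM + 6:30 = 7:33 AM on Oct 14.

7:33 AM on Oct 14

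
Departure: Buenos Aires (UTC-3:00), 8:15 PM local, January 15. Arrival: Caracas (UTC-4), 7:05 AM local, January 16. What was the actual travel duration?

Departure in UTC: 8:15 PM + 3:00 = 11:15 PM on Jan 15.
Arrival in UTC: 7:05 AM + 4:00 = 11:05 AM on Jan 16.
Elapsed = 11:05 AM − 11:15 PM (+1 day) = 11 hours 50 minutes.

11 hours 50 minutes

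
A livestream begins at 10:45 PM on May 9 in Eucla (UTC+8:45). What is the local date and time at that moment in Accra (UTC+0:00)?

2:00 PM on May 9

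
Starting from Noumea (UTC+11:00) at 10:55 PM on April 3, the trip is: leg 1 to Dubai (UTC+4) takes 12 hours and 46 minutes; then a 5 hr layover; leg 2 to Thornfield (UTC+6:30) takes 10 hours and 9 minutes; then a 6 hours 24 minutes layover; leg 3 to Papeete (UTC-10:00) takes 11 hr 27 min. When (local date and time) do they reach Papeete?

11:41 PM on April 4

Convert departure to UTC: 10:55 PM − 11:00 = 11:55 AM UTC on Apr 3.
Add 12 hours and 46 minutes leg 1 → 12:41 AM UTC (Apr 4).
Add 5 hours layover in Dubai → 5:41 AM UTC.
Add 10 hours 9 minutes leg 2 → 3:50 PM UTC.
Add 6 hours 24 minutes layover in Thornfield → 10:14 PM UTC.
Add 11 hours 27 minutes leg 3 → 9:41 AM UTC (Apr 5).
Papeete is UTC−10:00, so local arrival = 9:41 AM − 10:00 = 11:41 PM on Apr 4.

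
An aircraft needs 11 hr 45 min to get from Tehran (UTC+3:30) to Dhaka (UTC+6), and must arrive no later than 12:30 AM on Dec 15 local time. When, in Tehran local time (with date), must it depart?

10:15 AM on December 14

Target arrival in UTC: 12:30 AM − 6:00 = 6:30 PM on Dec 14.
Subtract 11 hours 45 minutes → departure 6:45 AM UTC on Dec 14.
Tehran is UTC+3:30: 6:45 AM + 3:30 = 10:15 AM on Dec 14.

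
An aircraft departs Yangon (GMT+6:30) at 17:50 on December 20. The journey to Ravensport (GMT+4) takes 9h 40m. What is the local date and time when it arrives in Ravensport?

01:00 on December 21

Convert departure to UTC: 17:50 − 6:30 = 11:20 UTC on Dec 20.
Add 9 hours and 40 minutes travel time → 21:00 UTC.
Ravensport is UTC+4:00, so local arrival = 21:00 + 4:00 = 01:00 on Dec 21.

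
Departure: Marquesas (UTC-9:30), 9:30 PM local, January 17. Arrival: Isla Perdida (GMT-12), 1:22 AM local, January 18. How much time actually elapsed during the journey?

Isla Perdida is 2:30 behind Marquesas.
Clock-face elapsed time (ignoring zones) is 3 hours 52 minutes.
Actual elapsed = 3 hours 52 minutes + 2:30 = 6 hours 22 minutes.

6 hours 22 minutes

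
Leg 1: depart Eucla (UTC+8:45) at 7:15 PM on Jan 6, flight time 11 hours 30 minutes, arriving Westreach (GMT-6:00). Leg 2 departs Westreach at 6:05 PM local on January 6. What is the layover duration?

2 hours 5 minutes

Convert departure to UTC: 7:15 PM − 8:45 = 10:30 AM UTC on Jan 6.
Add 11 hours 30 minutes flight time → 10:00 PM UTC.
Westreach is UTC−6:00, so local arrival = 10:00 PM − 6:00 = 4:00 PM on Jan 6.
Layover = 6:05 PM − 4:00 PM = 2 hours 5 minutes.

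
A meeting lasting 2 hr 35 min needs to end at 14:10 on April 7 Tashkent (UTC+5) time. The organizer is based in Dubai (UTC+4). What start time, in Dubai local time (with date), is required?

Target end time in UTC: 14:10 − 5:00 = 09:10 on Apr 7.
Subtract 2 hours and 35 minutes → start 06:35 UTC on Apr 7.
Dubai is UTC+4:00: 06:35 + 4:00 = 10:35 on Apr 7.

10:35 on April 7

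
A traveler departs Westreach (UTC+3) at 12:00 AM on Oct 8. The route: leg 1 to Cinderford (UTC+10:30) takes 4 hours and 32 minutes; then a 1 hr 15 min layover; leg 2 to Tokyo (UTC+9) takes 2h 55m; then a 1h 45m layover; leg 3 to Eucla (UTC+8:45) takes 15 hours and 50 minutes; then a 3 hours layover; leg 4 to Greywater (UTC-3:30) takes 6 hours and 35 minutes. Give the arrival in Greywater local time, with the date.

5:22 AM on October 9

Convert departure to UTC: 12:00 AM − 3:00 = 9:00 PM UTC on Oct 7.
Add 4 hours 32 minutes leg 1 → 1:32 AM UTC (Oct 8).
Add 1 hour and 15 minutes layover in Cinderford → 2:47 AM UTC.
Add 2 hours and 55 minutes leg 2 → 5:42 AM UTC.
Add 1 hour and 45 minutes layover in Tokyo → 7:27 AM UTC.
Add 15 hours 50 minutes leg 3 → 11:17 PM UTC.
Add 3 hours layover in Eucla → 2:17 AM UTC (Oct 9).
Add 6 hours 35 minutes leg 4 → 8:52 AM UTC.
Greywater is UTC−3:30, so local arrival = 8:52 AM − 3:30 = 5:22 AM on Oct 9.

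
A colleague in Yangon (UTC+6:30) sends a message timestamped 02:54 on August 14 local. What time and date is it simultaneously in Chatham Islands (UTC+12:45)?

In UTC: 02:54 − 6:30 = 20:24 on Aug 13.
Chatham Islands is UTC+12:45: 20:24 + 12:45 = 09:09 on Aug 14.

09:09 on August 14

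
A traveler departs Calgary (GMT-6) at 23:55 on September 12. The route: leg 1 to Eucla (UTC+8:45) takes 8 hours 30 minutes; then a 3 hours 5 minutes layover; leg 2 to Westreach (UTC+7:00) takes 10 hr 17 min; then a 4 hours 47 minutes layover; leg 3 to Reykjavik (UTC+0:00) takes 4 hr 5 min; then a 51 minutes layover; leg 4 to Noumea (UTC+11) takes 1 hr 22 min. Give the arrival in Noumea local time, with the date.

01:52 on Sep 15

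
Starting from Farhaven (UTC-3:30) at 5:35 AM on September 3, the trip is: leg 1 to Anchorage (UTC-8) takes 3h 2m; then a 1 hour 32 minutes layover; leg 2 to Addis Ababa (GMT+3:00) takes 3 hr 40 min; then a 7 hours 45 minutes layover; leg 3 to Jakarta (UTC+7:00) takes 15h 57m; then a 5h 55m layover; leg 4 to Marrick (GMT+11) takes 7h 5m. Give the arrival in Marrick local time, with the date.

Convert departure to UTC: 5:35 AM + 3:30 = 9:05 AM UTC on Sep 3.
Add 3 hours and 2 minutes leg 1 → 12:07 PM UTC.
Add 1 hour 32 minutes layover in Anchorage → 1:39 PM UTC.
Add 3 hours 40 minutes leg 2 → 5:19 PM UTC.
Add 7 hours 45 minutes layover in Addis Ababa → 1:04 AM UTC (Sep 4).
Add 15 hours 57 minutes leg 3 → 5:01 PM UTC.
Add 5 hours 55 minutes layover in Jakarta → 10:56 PM UTC.
Add 7 hours and 5 minutes leg 4 → 6:01 AM UTC (Sep 5).
Marrick is UTC+11:00, so local arrival = 6:01 AM + 11:00 = 5:01 PM on Sep 5.

5:01 PM on Sep 5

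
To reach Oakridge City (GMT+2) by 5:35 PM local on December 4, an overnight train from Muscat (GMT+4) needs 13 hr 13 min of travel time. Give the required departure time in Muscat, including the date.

6:22 AM on Dec 4

Target arrival in UTC: 5:35 PM − 2:00 = 3:35 PM on Dec 4.
Subtract 13 hours 13 minutes → departure 2:22 AM UTC on Dec 4.
Muscat is UTC+4:00: 2:22 AM + 4:00 = 6:22 AM on Dec 4.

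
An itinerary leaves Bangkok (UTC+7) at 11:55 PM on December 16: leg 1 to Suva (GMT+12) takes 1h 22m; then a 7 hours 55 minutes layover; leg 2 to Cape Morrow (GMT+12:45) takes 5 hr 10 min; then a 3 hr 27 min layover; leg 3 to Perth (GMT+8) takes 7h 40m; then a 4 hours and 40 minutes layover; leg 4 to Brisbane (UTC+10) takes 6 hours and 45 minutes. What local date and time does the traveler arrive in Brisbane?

3:54 PM on December 18

Convert departure to UTC: 11:55 PM − 7:00 = 4:55 PM UTC on Dec 16.
Add 1 hour 22 minutes leg 1 → 6:17 PM UTC.
Add 7 hours 55 minutes layover in Suva → 2:12 AM UTC (Dec 17).
Add 5 hours 10 minutes leg 2 → 7:22 AM UTC.
Add 3 hours and 27 minutes layover in Cape Morrow → 10:49 AM UTC.
Add 7 hours and 40 minutes leg 3 → 6:29 PM UTC.
Add 4 hours and 40 minutes layover in Perth → 11:09 PM UTC.
Add 6 hours and 45 minutes leg 4 → 5:54 AM UTC (Dec 18).
Brisbane is UTC+10:00, so local arrival = 5:54 AM + 10:00 = 3:54 PM on Dec 18.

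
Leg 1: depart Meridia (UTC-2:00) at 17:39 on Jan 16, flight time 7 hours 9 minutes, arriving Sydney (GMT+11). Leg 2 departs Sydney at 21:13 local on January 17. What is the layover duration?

Convert departure to UTC: 17:39 + 2:00 = 19:39 UTC on Jan 16.
Add 7 hours and 9 minutes flight time → 02:48 UTC (Jan 17).
Sydney is UTC+11:00, so local arrival = 02:48 + 11:00 = 13:48 on Jan 17.
Layover = 21:13 − 13:48 = 7 hours 25 minutes.

7 hours 25 minutes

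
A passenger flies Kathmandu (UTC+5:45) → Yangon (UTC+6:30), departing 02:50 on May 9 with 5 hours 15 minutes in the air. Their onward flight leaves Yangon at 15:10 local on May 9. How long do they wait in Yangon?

6 hours 20 minutes

Convert departure to UTC: 02:50 − 5:45 = 21:05 UTC on May 8.
Add 5 hours 15 minutes flight time → 02:20 UTC (May 9).
Yangon is UTC+6:30, so local arrival = 02:20 + 6:30 = 08:50 on May 9.
Layover = 15:10 − 08:50 = 6 hours 20 minutes.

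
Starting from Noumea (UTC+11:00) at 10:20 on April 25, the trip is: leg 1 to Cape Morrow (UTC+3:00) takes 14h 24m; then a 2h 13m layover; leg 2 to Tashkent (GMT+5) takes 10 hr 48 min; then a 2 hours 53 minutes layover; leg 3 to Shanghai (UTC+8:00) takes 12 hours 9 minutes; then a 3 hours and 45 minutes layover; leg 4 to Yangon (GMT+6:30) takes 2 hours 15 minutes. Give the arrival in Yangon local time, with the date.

Convert departure to UTC: 10:20 − 11:00 = 23:20 UTC on Apr 24.
Add 14 hours 24 minutes leg 1 → 13:44 UTC (Apr 25).
Add 2 hours 13 minutes layover in Cape Morrow → 15:57 UTC.
Add 10 hours 48 minutes leg 2 → 02:45 UTC (Apr 26).
Add 2 hours 53 minutes layover in Tashkent → 05:38 UTC.
Add 12 hours 9 minutes leg 3 → 17:47 UTC.
Add 3 hours and 45 minutes layover in Shanghai → 21:32 UTC.
Add 2 hours 15 minutes leg 4 → 23:47 UTC.
Yangon is UTC+6:30, so local arrival = 23:47 + 6:30 = 06:17 on Apr 27.

06:17 on April 27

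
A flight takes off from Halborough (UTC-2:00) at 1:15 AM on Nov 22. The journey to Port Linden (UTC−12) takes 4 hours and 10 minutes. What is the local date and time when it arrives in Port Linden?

Convert departure to UTC: 1:15 AM + 2:00 = 3:15 AM UTC on Nov 22.
Add 4 hours and 10 minutes travel time → 7:25 AM UTC.
Port Linden is UTC−12:00, so local arrival = 7:25 AM − 12:00 = 7:25 PM on Nov 21.

7:25 PM on Nov 21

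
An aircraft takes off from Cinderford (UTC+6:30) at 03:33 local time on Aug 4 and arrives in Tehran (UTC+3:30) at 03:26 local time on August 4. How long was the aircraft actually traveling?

2 hours 53 minutes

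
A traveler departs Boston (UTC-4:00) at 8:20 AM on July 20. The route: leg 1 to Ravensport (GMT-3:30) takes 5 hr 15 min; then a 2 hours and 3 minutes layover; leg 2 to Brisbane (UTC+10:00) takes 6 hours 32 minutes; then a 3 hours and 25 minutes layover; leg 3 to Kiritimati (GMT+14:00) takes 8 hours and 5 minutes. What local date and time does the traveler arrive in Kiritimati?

3:40 AM on July 22

Convert departure to UTC: 8:20 AM + 4:00 = 12:20 PM UTC on Jul 20.
Add 5 hours and 15 minutes leg 1 → 5:35 PM UTC.
Add 2 hours and 3 minutes layover in Ravensport → 7:38 PM UTC.
Add 6 hours 32 minutes leg 2 → 2:10 AM UTC (Jul 21).
Add 3 hours and 25 minutes layover in Brisbane → 5:35 AM UTC.
Add 8 hours 5 minutes leg 3 → 1:40 PM UTC.
Kiritimati is UTC+14:00, so local arrival = 1:40 PM + 14:00 = 3:40 AM on Jul 22.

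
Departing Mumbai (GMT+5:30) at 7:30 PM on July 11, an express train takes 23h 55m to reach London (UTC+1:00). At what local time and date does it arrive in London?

Convert departure to UTC: 7:30 PM − 5:30 = 2:00 PM UTC on Jul 11.
Add 23 hours and 55 minutes travel time → 1:55 PM UTC (Jul 12).
London is UTC+1:00, so local arrival = 1:55 PM + 1:00 = 2:55 PM on Jul 12.

2:55 PM on July 12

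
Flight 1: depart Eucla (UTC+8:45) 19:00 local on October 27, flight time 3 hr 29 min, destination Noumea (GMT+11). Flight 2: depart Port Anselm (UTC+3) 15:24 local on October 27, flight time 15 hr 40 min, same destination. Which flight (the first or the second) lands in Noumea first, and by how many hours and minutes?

Flight 1 in UTC: 19:00 − 8:45 = 10:15 on Oct 27.
+3 hours 29 minutes → arrive 13:44 UTC on Oct 27.
Flight 2 in UTC: 15:24 − 3:00 = 12:24 on Oct 27.
+15 hours 40 minutes → arrive 04:04 UTC on Oct 28.
Flight 1 lands earlier by 14 hours 20 minutes.

the first, by 14 hours 20 minutes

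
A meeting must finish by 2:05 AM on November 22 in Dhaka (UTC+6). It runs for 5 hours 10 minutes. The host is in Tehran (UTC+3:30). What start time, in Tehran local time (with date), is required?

Target end time in UTC: 2:05 AM − 6:00 = 8:05 PM on Nov 21.
Subtract 5 hours 10 minutes → start 2:55 PM UTC on Nov 21.
Tehran is UTC+3:30: 2:55 PM + 3:30 = 6:25 PM on Nov 21.

6:25 PM on Nov 21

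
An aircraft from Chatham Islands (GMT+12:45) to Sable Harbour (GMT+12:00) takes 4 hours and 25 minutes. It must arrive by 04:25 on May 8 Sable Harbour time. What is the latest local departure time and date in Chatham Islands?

Target arrival in UTC: 04:25 − 12:00 = 16:25 on May 7.
Subtract 4 hours and 25 minutes → departure 12:00 UTC on May 7.
Chatham Islands is UTC+12:45: 12:00 + 12:45 = 00:45 on May 8.

00:45 on May 8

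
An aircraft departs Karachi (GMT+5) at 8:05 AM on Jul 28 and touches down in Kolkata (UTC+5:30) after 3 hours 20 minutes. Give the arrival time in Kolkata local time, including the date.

11:55 AM on July 28

Kolkata is 0:30 ahead of Karachi.
After 3 hours and 20 minutes it is 11:25 AM in Karachi.
Shift by the zone difference: 11:25 AM + 0:30 = 11:55 AM on Jul 28 in Kolkata.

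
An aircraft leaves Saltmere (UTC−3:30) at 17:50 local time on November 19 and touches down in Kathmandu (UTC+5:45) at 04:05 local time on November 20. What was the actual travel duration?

1 hour

Departure in UTC: 17:50 + 3:30 = 21:20 on Nov 19.
Arrival in UTC: 04:05 − 5:45 = 22:20 on Nov 19.
Elapsed = 22:20 − 21:20 = 1 hour.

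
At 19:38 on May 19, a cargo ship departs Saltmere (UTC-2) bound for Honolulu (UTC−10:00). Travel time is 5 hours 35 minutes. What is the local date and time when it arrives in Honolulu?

17:13 on May 19

Honolulu is 8:00 behind Saltmere.
After 5 hours 35 minutes it is 01:13 (May 20) in Saltmere.
Shift by the zone difference: 01:13 − 8:00 = 17:13 on May 19 in Honolulu.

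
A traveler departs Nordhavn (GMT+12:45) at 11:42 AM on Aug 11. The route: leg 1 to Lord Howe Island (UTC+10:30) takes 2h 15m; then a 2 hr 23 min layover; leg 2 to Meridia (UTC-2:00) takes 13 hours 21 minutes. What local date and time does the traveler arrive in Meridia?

2:56 PM on Aug 11

Convert departure to UTC: 11:42 AM − 12:45 = 10:57 PM UTC on Aug 10.
Add 2 hours and 15 minutes leg 1 → 1:12 AM UTC (Aug 11).
Add 2 hours 23 minutes layover in Lord Howe Island → 3:35 AM UTC.
Add 13 hours and 21 minutes leg 2 → 4:56 PM UTC.
Meridia is UTC−2:00, so local arrival = 4:56 PM − 2:00 = 2:56 PM on Aug 11.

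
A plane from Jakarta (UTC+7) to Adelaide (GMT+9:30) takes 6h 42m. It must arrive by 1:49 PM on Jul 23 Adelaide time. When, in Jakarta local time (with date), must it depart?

4:37 AM on July 23

Target arrival in UTC: 1:49 PM − 9:30 = 4:19 AM on Jul 23.
Subtract 6 hours and 42 minutes → departure 9:37 PM UTC on Jul 22.
Jakarta is UTC+7:00: 9:37 PM + 7:00 = 4:37 AM on Jul 23.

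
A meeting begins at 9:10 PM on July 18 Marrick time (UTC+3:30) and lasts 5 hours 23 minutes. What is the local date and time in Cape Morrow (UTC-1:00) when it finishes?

Convert start to UTC: 9:10 PM − 3:30 = 5:40 PM UTC on Jul 18.
Add 5 hours 23 minutes duration → 11:03 PM UTC.
Cape Morrow is UTC−1:00, so local end time = 11:03 PM − 1:00 = 10:03 PM on Jul 18.

10:03 PM on July 18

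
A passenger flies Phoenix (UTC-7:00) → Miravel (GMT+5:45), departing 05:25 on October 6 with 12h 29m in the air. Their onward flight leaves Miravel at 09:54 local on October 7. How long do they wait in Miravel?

Convert departure to UTC: 05:25 + 7:00 = 12:25 UTC on Oct 6.
Add 12 hours and 29 minutes flight time → 00:54 UTC (Oct 7).
Miravel is UTC+5:45, so local arrival = 00:54 + 5:45 = 06:39 on Oct 7.
Layover = 09:54 − 06:39 = 3 hours 15 minutes.

3 hours 15 minutes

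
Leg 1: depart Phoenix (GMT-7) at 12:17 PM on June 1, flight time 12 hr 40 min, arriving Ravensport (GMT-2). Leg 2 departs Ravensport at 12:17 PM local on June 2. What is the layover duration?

Convert departure to UTC: 12:17 PM + 7:00 = 7:17 PM UTC on Jun 1.
Add 12 hours 40 minutes flight time → 7:57 AM UTC (Jun 2).
Ravensport is UTC−2:00, so local arrival = 7:57 AM − 2:00 = 5:57 AM on Jun 2.
Layover = 12:17 PM − 5:57 AM = 6 hours 20 minutes.

6 hours 20 minutes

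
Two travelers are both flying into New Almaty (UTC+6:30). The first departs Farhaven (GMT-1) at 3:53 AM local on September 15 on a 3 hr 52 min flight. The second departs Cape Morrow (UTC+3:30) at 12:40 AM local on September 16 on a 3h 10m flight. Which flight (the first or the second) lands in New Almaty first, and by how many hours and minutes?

the first, by 15 hours 35 minutes

Flight 1 in UTC: 3:53 AM + 1:00 = 4:53 AM on Sep 15.
+3 hours 52 minutes → arrive 8:45 AM UTC on Sep 15.
Flight 2 in UTC: 12:40 AM − 3:30 = 9:10 PM on Sep 15.
+3 hours 10 minutes → arrive 12:20 AM UTC on Sep 16.
Flight 1 lands earlier by 15 hours 35 minutes.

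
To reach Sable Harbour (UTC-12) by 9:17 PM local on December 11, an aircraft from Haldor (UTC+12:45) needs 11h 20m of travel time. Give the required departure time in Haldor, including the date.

Target arrival in UTC: 9:17 PM + 12:00 = 9:17 AM on Dec 12.
Subtract 11 hours and 20 minutes → departure 9:57 PM UTC on Dec 11.
Haldor is UTC+12:45: 9:57 PM + 12:45 = 10:42 AM on Dec 12.

10:42 AM on December 12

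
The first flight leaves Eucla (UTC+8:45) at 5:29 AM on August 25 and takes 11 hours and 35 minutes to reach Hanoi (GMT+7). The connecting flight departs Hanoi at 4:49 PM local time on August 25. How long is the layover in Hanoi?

Convert departure to UTC: 5:29 AM − 8:45 = 8:44 PM UTC on Aug 24.
Add 11 hours and 35 minutes flight time → 8:19 AM UTC (Aug 25).
Hanoi is UTC+7:00, so local arrival = 8:19 AM + 7:00 = 3:19 PM on Aug 25.
Layover = 4:49 PM − 3:19 PM = 1 hour 30 minutes.

1 hour 30 minutes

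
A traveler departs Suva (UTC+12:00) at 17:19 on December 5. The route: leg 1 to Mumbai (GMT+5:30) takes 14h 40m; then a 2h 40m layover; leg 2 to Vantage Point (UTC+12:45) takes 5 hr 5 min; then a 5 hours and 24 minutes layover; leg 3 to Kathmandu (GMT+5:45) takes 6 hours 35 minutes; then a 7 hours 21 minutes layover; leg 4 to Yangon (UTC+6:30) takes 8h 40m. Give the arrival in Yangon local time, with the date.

Convert departure to UTC: 17:19 − 12:00 = 05:19 UTC on Dec 5.
Add 14 hours 40 minutes leg 1 → 19:59 UTC.
Add 2 hours and 40 minutes layover in Mumbai → 22:39 UTC.
Add 5 hours and 5 minutes leg 2 → 03:44 UTC (Dec 6).
Add 5 hours 24 minutes layover in Vantage Point → 09:08 UTC.
Add 6 hours and 35 minutes leg 3 → 15:43 UTC.
Add 7 hours 21 minutes layover in Kathmandu → 23:04 UTC.
Add 8 hours 40 minutes leg 4 → 07:44 UTC (Dec 7).
Yangon is UTC+6:30, so local arrival = 07:44 + 6:30 = 14:14 on Dec 7.

14:14 on Dec 7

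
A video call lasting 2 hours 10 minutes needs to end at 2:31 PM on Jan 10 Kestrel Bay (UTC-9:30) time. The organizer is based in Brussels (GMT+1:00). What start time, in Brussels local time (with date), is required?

10:51 PM on Jan 10

Target end time in UTC: 2:31 PM + 9:30 = 12:01 AM on Jan 11.
Subtract 2 hours 10 minutes → start 9:51 PM UTC on Jan 10.
Brussels is UTC+1:00: 9:51 PM + 1:00 = 10:51 PM on Jan 10.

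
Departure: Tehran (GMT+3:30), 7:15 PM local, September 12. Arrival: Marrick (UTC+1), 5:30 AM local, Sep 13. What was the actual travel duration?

12 hours 45 minutes

Departure in UTC: 7:15 PM − 3:30 = 3:45 PM on Sep 12.
Arrival in UTC: 5:30 AM − 1:00 = 4:30 AM on Sep 13.
Elapsed = 4:30 AM − 3:45 PM (+1 day) = 12 hours 45 minutes.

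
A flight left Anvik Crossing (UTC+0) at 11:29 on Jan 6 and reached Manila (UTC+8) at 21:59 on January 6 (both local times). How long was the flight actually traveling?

2 hours 30 minutes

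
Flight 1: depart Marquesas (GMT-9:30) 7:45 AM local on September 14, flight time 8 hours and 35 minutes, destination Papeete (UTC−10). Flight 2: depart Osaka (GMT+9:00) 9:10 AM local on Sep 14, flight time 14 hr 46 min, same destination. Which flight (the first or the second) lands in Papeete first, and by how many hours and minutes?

the second, by 10 hours 54 minutes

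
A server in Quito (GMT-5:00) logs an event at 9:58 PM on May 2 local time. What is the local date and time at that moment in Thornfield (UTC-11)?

3:58 PM on May 2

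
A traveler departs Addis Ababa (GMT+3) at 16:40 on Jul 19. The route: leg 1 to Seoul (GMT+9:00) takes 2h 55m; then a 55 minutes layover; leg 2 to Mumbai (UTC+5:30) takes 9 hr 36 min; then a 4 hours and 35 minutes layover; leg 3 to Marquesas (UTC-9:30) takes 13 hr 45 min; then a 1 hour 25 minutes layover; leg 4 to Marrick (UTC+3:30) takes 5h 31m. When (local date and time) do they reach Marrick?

Convert departure to UTC: 16:40 − 3:00 = 13:40 UTC on Jul 19.
Add 2 hours and 55 minutes leg 1 → 16:35 UTC.
Add 55 minutes layover in Seoul → 17:30 UTC.
Add 9 hours and 36 minutes leg 2 → 03:06 UTC (Jul 20).
Add 4 hours 35 minutes layover in Mumbai → 07:41 UTC.
Add 13 hours 45 minutes leg 3 → 21:26 UTC.
Add 1 hour and 25 minutes layover in Marquesas → 22:51 UTC.
Add 5 hours 31 minutes leg 4 → 04:22 UTC (Jul 21).
Marrick is UTC+3:30, so local arrival = 04:22 + 3:30 = 07:52 on Jul 21.

07:52 on July 21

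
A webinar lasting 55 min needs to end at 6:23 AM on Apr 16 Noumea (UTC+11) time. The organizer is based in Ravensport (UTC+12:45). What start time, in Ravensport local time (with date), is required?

Target end time in UTC: 6:23 AM − 11:00 = 7:23 PM on Apr 15.
Subtract 55 minutes → start 6:28 PM UTC on Apr 15.
Ravensport is UTC+12:45: 6:28 PM + 12:45 = 7:13 AM on Apr 16.

7:13 AM on April 16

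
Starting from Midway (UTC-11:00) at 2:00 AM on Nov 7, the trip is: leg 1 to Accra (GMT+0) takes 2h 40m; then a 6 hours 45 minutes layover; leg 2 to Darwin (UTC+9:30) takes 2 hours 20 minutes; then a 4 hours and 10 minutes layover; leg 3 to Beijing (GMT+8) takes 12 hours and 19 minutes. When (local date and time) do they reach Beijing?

Convert departure to UTC: 2:00 AM + 11:00 = 1:00 PM UTC on Nov 7.
Add 2 hours 40 minutes leg 1 → 3:40 PM UTC.
Add 6 hours 45 minutes layover in Accra → 10:25 PM UTC.
Add 2 hours 20 minutes leg 2 → 12:45 AM UTC (Nov 8).
Add 4 hours and 10 minutes layover in Darwin → 4:55 AM UTC.
Add 12 hours 19 minutes leg 3 → 5:14 PM UTC.
Beijing is UTC+8:00, so local arrival = 5:14 PM + 8:00 = 1:14 AM on Nov 9.

1:14 AM on November 9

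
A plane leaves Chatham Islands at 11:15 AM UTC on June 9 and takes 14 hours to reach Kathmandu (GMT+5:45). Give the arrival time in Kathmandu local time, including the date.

7:00 AM on June 10

Departure is given in UTC: 11:15 AM on Jun 9.
Add 14 hours → 1:15 AM UTC (Jun 10).
Kathmandu is UTC+5:45: 1:15 AM + 5:45 = 7:00 AM on Jun 10.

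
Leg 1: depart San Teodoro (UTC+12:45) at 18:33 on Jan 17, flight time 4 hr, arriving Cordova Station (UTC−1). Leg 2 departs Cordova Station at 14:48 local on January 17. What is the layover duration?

Convert departure to UTC: 18:33 − 12:45 = 05:48 UTC on Jan 17.
Add 4 hours flight time → 09:48 UTC.
Cordova Station is UTC−1:00, so local arrival = 09:48 − 1:00 = 08:48 on Jan 17.
Layover = 14:48 − 08:48 = 6 hours.

6 hours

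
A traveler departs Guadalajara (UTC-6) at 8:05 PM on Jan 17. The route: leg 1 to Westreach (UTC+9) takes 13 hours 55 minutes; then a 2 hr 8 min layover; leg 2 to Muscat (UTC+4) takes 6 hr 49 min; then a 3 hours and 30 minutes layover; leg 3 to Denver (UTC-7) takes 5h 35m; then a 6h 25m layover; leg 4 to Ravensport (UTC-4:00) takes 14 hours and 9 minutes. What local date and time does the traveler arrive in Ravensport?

2:36 AM on January 20

Convert departure to UTC: 8:05 PM + 6:00 = 2:05 AM UTC on Jan 18.
Add 13 hours and 55 minutes leg 1 → 4:00 PM UTC.
Add 2 hours and 8 minutes layover in Westreach → 6:08 PM UTC.
Add 6 hours and 49 minutes leg 2 → 12:57 AM UTC (Jan 19).
Add 3 hours and 30 minutes layover in Muscat → 4:27 AM UTC.
Add 5 hours 35 minutes leg 3 → 10:02 AM UTC.
Add 6 hours and 25 minutes layover in Denver → 4:27 PM UTC.
Add 14 hours 9 minutes leg 4 → 6:36 AM UTC (Jan 20).
Ravensport is UTC−4:00, so local arrival = 6:36 AM − 4:00 = 2:36 AM on Jan 20.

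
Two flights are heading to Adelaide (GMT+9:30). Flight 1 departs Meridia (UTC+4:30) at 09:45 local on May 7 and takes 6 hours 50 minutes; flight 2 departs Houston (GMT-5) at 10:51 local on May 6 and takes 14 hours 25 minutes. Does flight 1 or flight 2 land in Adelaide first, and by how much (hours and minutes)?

Flight 1 in UTC: 09:45 − 4:30 = 05:15 on May 7.
+6 hours 50 minutes → arrive 12:05 UTC on May 7.
Flight 2 in UTC: 10:51 + 5:00 = 15:51 on May 6.
+14 hours 25 minutes → arrive 06:16 UTC on May 7.
Flight 2 lands earlier by 5 hours 49 minutes.

the second, by 5 hours 49 minutes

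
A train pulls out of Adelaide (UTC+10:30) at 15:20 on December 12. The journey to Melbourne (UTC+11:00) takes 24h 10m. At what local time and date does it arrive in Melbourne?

16:00 on Dec 13

Melbourne is 0:30 ahead of Adelaide.
After 24 hours 10 minutes it is 15:30 (Dec 13) in Adelaide.
Shift by the zone difference: 15:30 + 0:30 = 16:00 on Dec 13 in Melbourne.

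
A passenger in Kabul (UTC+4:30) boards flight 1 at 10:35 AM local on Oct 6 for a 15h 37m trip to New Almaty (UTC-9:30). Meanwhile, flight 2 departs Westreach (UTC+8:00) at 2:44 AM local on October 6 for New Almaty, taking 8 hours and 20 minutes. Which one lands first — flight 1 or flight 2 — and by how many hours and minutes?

the second, by 18 hours 38 minutes

Flight 1 in UTC: 10:35 AM − 4:30 = 6:05 AM on Oct 6.
+15 hours and 37 minutes → arrive 9:42 PM UTC on Oct 6.
Flight 2 in UTC: 2:44 AM − 8:00 = 6:44 PM on Oct 5.
+8 hours and 20 minutes → arrive 3:04 AM UTC on Oct 6.
Flight 2 lands earlier by 18 hours 38 minutes.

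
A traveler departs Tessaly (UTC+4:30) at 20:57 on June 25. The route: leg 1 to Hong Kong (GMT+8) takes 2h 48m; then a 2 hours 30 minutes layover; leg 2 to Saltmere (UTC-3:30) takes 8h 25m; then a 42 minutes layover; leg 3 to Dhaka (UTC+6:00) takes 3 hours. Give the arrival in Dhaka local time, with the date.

15:52 on June 26

Convert departure to UTC: 20:57 − 4:30 = 16:27 UTC on Jun 25.
Add 2 hours and 48 minutes leg 1 → 19:15 UTC.
Add 2 hours and 30 minutes layover in Hong Kong → 21:45 UTC.
Add 8 hours and 25 minutes leg 2 → 06:10 UTC (Jun 26).
Add 42 minutes layover in Saltmere → 06:52 UTC.
Add 3 hours leg 3 → 09:52 UTC.
Dhaka is UTC+6:00, so local arrival = 09:52 + 6:00 = 15:52 on Jun 26.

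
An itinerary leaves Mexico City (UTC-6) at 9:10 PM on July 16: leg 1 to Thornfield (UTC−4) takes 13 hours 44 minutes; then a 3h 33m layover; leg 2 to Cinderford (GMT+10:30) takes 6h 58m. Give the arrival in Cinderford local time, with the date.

Convert departure to UTC: 9:10 PM + 6:00 = 3:10 AM UTC on Jul 17.
Add 13 hours 44 minutes leg 1 → 4:54 PM UTC.
Add 3 hours and 33 minutes layover in Thornfield → 8:27 PM UTC.
Add 6 hours and 58 minutes leg 2 → 3:25 AM UTC (Jul 18).
Cinderford is UTC+10:30, so local arrival = 3:25 AM + 10:30 = 1:55 PM on Jul 18.

1:55 PM on July 18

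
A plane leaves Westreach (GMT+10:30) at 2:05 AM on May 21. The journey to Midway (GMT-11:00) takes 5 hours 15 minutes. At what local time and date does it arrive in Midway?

9:50 AM on May 20

Convert departure to UTC: 2:05 AM − 10:30 = 3:35 PM UTC on May 20.
Add 5 hours and 15 minutes travel time → 8:50 PM UTC.
Midway is UTC−11:00, so local arrival = 8:50 PM − 11:00 = 9:50 AM on May 20.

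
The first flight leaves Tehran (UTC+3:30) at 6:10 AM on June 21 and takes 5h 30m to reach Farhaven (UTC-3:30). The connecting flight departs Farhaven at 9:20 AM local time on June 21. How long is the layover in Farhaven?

Convert departure to UTC: 6:10 AM − 3:30 = 2:40 AM UTC on Jun 21.
Add 5 hours and 30 minutes flight time → 8:10 AM UTC.
Farhaven is UTC−3:30, so local arrival = 8:10 AM − 3:30 = 4:40 AM on Jun 21.
Layover = 9:20 AM − 4:40 AM = 4 hours 40 minutes.

4 hours 40 minutes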